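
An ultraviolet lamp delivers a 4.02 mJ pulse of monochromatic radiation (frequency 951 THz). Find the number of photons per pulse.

6.38·10^15 photons

Per-photon energy: E = 6.301·10^-19 J (from frequency = 951 THz).
N = E_total / E_photon = 0.00402 J / 6.301·10^-19 J = 6.38·10^15.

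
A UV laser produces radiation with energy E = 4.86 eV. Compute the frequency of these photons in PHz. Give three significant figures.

1.18 PHz

First convert: E = 4.86 eV = 7.7866e-19 J.
Since f = E/h for a photon, f = 1.175e15 Hz.
Converting to PHz: f = 1.175 PHz ≈ 1.18 PHz.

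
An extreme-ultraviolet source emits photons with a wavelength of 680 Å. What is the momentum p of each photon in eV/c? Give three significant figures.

Use h = 6.62607015e-34 J·s, c = 2.99792458e8 m/s, 1 eV = 1.602176634e-19 J.
Convert to SI: λ = 680 Å = 6.8e-8 m.
For a photon p = h/λ, so p = 9.744e-27 kg·m/s.
Converting to eV/c: p = 18.23 eV/c ≈ 18.2 eV/c.

18.2 eV/c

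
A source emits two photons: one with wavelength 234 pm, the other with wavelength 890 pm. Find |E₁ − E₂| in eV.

Using E = hc/λ: E₁ = 8.489e-16 J, E₂ = 2.232e-16 J.
|ΔE| = |8.489e-16 − 2.232e-16| = 6.26e-16 J = 3910 eV.

3910 eV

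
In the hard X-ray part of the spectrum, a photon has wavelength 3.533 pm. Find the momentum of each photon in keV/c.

351 keV/c

Use h = 6.62607015·10^-34 J·s, c = 2.99792458·10^8 m/s, 1 eV = 1.602176634·10^-19 J.
Convert to SI: λ = 3.533 pm = 3.533·10^-12 m.
The photon relation is p = h/λ, giving p = 1.875·10^-22 kg·m/s.
Converting to keV/c: p = 350.9 keV/c ≈ 351 keV/c.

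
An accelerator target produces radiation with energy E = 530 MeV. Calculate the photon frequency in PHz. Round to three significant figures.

First convert: E = 530 MeV = 8.4915·10^-11 J.
For a photon f = E/h, so f = 1.282·10^23 Hz.
Converting to PHz: f = 1.282·10^8 PHz ≈ 1.28·10^8 PHz.

1.28·10^8 PHz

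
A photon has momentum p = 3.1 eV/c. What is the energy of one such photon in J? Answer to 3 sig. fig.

4.97·10^-19 J

First convert: p = 3.1 eV/c = 1.6567·10^-27 kg·m/s.
Apply E = pc: E = 4.967·10^-19 J.
So E ≈ 4.97·10^-19 J.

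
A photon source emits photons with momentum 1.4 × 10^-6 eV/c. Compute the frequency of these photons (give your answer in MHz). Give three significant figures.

First convert: p = 1.4 × 10^-6 eV/c = 7.4820 × 10^-34 kg·m/s.
The photon relation is f = pc/h, giving f = 3.385 × 10^8 Hz.
Converting to MHz: f = 338.5 MHz ≈ 339 MHz.

339 MHz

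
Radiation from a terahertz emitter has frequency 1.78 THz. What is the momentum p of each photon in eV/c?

Use h = 6.62607015·10^-34 J·s, c = 2.99792458·10^8 m/s, 1 eV = 1.602176634·10^-19 J.
Convert to SI: f = 1.78 THz = 1.78·10^12 Hz.
Apply p = hf/c: p = 3.934·10^-30 kg·m/s.
Converting to eV/c: p = 0.007361 eV/c ≈ 7.36·10^-3 eV/c.

7.36·10^-3 eV/c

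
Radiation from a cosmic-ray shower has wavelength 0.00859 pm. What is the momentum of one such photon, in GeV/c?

In SI units: λ = 0.00859 pm = 8.59 × 10^-15 m.
Apply p = h/λ: p = 7.714 × 10^-20 kg·m/s.
Converting to GeV/c: p = 0.1443 GeV/c ≈ 0.144 GeV/c.

0.144 GeV/c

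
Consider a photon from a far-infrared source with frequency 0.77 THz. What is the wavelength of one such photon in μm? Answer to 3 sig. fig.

389 μm

(c = 2.99792458e8 m/s.)
Convert to SI: f = 0.77 THz = 7.7e11 Hz.
For a photon λ = c/f, so λ = 3.893e-4 m.
Converting to μm: λ = 389.3 μm ≈ 389 μm.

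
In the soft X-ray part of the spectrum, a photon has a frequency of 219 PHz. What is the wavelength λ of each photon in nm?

Take c = 2.99792458 × 10^8 m/s.
First convert: f = 219 PHz = 2.19 × 10^17 Hz.
For a photon λ = c/f, so λ = 1.369 × 10^-9 m.
Converting to nm: λ = 1.369 nm ≈ 1.37 nm.

1.37 nm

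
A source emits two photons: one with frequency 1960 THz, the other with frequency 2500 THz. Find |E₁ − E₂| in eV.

2.23 eV

Using E = hf: E₁ = 1.299e-18 J, E₂ = 1.657e-18 J.
|ΔE| = |1.299e-18 − 1.657e-18| = 3.58e-19 J = 2.23 eV.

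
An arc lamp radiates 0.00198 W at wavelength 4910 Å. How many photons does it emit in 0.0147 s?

Total energy: E_total = P·t = 0.00198 × 0.0147 = 2.911e-5 J.
Per-photon energy: E = 4.046e-19 J.
N = E_total / E_photon = 7.19e13.

7.19e13 photons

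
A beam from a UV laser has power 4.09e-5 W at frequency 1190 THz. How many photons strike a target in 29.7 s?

Total energy: E_total = P·t = 4.09e-5 × 29.7 = 0.001215 J.
Per-photon energy: E = 7.885e-19 J.
N = E_total / E_photon = 1.54e15.

1.54e15 photons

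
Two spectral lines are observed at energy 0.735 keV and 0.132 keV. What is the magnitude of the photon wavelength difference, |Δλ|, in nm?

Using λ = hc/E: λ₁ = 1.687 × 10^-9 m, λ₂ = 9.393 × 10^-9 m.
|Δλ| = |1.687 × 10^-9 − 9.393 × 10^-9| = 7.71 × 10^-9 m = 7.71 nm.

7.71 nm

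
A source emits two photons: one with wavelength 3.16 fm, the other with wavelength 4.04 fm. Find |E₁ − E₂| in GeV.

0.0855 GeV

Using E = hc/λ: E₁ = 6.286·10^-11 J, E₂ = 4.917·10^-11 J.
|ΔE| = |6.286·10^-11 − 4.917·10^-11| = 1.37·10^-11 J = 0.0855 GeV.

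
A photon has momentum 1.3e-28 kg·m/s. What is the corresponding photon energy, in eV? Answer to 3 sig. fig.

For a photon E = pc, so E = 3.897e-20 J.
Converting to eV: E = 0.2433 eV ≈ 0.243 eV.

0.243 eV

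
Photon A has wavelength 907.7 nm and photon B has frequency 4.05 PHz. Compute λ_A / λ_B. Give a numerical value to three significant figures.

12.3

λ_A = 9.077·10^-7 m (from wavelength = 907.7 nm, via λ given directly).
λ_B = 7.402·10^-8 m (from frequency = 4.05 PHz, via λ = c/f).
Ratio = 9.077·10^-7 / 7.402·10^-8 = 12.3.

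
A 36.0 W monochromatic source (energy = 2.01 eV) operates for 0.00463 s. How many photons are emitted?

5.18 × 10^17 photons

Total energy: E_total = P·t = 36.0 × 0.00463 = 0.1667 J.
Per-photon energy: E = 3.220 × 10^-19 J.
N = E_total / E_photon = 5.18 × 10^17.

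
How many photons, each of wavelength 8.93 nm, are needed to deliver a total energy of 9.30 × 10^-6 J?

4.18 × 10^11 photons

Per-photon energy: E = 2.224 × 10^-17 J (from wavelength = 8.93 nm).
N = E_total / E_photon = 9.30 × 10^-6 J / 2.224 × 10^-17 J = 4.18 × 10^11.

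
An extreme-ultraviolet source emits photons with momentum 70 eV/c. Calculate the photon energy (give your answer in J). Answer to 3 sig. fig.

Use c = 2.99792458e8 m/s, 1 eV = 1.602176634e-19 J.
Convert to SI: p = 70 eV/c = 3.7410e-26 kg·m/s.
Apply E = pc: E = 1.122e-17 J.
So E ≈ 1.12e-17 J.

1.12e-17 J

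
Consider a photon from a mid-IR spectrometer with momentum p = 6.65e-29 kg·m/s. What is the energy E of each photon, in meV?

Take c = 2.99792458e8 m/s, 1 eV = 1.602176634e-19 J.
The photon relation is E = pc, giving E = 1.994e-20 J.
Converting to meV: E = 124.4 meV ≈ 124 meV.

124 meV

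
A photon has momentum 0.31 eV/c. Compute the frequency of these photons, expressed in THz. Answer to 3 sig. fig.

75.0 THz

First convert: p = 0.31 eV/c = 1.6567e-28 kg·m/s.
For a photon f = pc/h, so f = 7.496e13 Hz.
Converting to THz: f = 74.96 THz ≈ 75.0 THz.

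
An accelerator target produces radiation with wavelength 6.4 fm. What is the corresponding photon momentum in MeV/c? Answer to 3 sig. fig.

Take h = 6.62607015 × 10^-34 J·s, c = 2.99792458 × 10^8 m/s, 1 eV = 1.602176634 × 10^-19 J.
Convert to SI: λ = 6.4 fm = 6.4 × 10^-15 m.
Apply p = h/λ: p = 1.035 × 10^-19 kg·m/s.
Converting to MeV/c: p = 193.7 MeV/c ≈ 194 MeV/c.

194 MeV/c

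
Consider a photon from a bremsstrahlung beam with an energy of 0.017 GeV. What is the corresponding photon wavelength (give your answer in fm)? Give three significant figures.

72.9 fm

Take h = 6.62607015 × 10^-34 J·s, c = 2.99792458 × 10^8 m/s, 1 eV = 1.602176634 × 10^-19 J.
First convert: E = 0.017 GeV = 2.7237 × 10^-12 J.
The photon relation is λ = hc/E, giving λ = 7.293 × 10^-14 m.
Converting to fm: λ = 72.93 fm ≈ 72.9 fm.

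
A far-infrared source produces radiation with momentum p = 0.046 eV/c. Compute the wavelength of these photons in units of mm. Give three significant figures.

In SI units: p = 0.046 eV/c = 2.4584e-29 kg·m/s.
Since λ = h/p for a photon, λ = 2.695e-5 m.
Converting to mm: λ = 0.02695 mm ≈ 0.0270 mm.

0.0270 mm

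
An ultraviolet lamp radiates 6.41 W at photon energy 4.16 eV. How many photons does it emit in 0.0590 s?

5.67 × 10^17 photons

Total energy: E_total = P·t = 6.41 × 0.0590 = 0.3782 J.
Per-photon energy: E = 6.665 × 10^-19 J.
N = E_total / E_photon = 5.67 × 10^17.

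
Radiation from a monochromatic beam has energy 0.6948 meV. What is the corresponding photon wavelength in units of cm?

Convert to SI: E = 0.6948 meV = 1.1132e-22 J.
Apply λ = hc/E: λ = 0.001784 m.
Converting to cm: λ = 0.1784 cm ≈ 0.178 cm.

0.178 cm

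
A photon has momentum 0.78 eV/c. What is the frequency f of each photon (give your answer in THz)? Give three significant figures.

(h = 6.62607015·10^-34 J·s, c = 2.99792458·10^8 m/s, 1 eV = 1.602176634·10^-19 J.)
In SI units: p = 0.78 eV/c = 4.1685·10^-28 kg·m/s.
For a photon f = pc/h, so f = 1.886·10^14 Hz.
Converting to THz: f = 188.6 THz ≈ 189 THz.

189 THz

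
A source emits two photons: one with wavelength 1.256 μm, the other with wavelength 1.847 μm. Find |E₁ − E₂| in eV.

Using E = hc/λ: E₁ = 1.5816 × 10^-19 J, E₂ = 1.0755 × 10^-19 J.
|ΔE| = |1.5816 × 10^-19 − 1.0755 × 10^-19| = 5.06 × 10^-20 J = 0.316 eV.

0.316 eV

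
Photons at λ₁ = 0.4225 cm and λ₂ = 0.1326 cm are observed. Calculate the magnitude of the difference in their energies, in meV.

0.642 meV

Using E = hc/λ: E₁ = 4.7016 × 10^-23 J, E₂ = 1.4981 × 10^-22 J.
|ΔE| = |4.7016 × 10^-23 − 1.4981 × 10^-22| = 1.03 × 10^-22 J = 0.642 meV.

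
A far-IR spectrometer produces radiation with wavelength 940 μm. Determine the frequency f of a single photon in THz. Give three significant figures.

Convert to SI: λ = 940 μm = 9.4 × 10^-4 m.
For a photon f = c/λ, so f = 3.189 × 10^11 Hz.
Converting to THz: f = 0.3189 THz ≈ 0.319 THz.

0.319 THz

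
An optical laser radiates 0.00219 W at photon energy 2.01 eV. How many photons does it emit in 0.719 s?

Total energy: E_total = P·t = 0.00219 × 0.719 = 0.001575 J.
Per-photon energy: E = 3.220·10^-19 J.
N = E_total / E_photon = 4.89·10^15.

4.89·10^15 photons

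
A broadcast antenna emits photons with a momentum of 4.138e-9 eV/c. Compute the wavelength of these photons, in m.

300 m

Take h = 6.62607015e-34 J·s, c = 2.99792458e8 m/s, 1 eV = 1.602176634e-19 J.
Convert to SI: p = 4.138e-9 eV/c = 2.2115e-36 kg·m/s.
The photon relation is λ = h/p, giving λ = 299.6 m.
So λ ≈ 300 m.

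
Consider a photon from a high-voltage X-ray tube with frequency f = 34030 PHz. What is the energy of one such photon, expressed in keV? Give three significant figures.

141 keV

Use h = 6.62607015e-34 J·s, 1 eV = 1.602176634e-19 J.
First convert: f = 34030 PHz = 3.403e19 Hz.
For a photon E = hf, so E = 2.255e-14 J.
Converting to keV: E = 140.7 keV ≈ 141 keV.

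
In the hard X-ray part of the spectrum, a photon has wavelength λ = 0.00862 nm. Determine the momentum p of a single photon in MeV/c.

Use h = 6.62607015 × 10^-34 J·s, c = 2.99792458 × 10^8 m/s, 1 eV = 1.602176634 × 10^-19 J.
In SI units: λ = 0.00862 nm = 8.62 × 10^-12 m.
Apply p = h/λ: p = 7.687 × 10^-23 kg·m/s.
Converting to MeV/c: p = 0.1438 MeV/c ≈ 0.144 MeV/c.

0.144 MeV/c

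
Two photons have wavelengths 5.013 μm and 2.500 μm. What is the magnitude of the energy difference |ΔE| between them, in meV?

Using E = hc/λ: E₁ = 3.9626e-20 J, E₂ = 7.9458e-20 J.
|ΔE| = |3.9626e-20 − 7.9458e-20| = 3.98e-20 J = 249 meV.

249 meV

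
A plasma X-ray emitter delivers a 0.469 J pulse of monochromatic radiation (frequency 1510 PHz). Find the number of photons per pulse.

Per-photon energy: E = 1.001e-15 J (from frequency = 1510 PHz).
N = E_total / E_photon = 0.469 J / 1.001e-15 J = 4.69e14.

4.69e14 photons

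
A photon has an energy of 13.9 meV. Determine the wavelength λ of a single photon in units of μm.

89.2 μm

(h = 6.62607015e-34 J·s, c = 2.99792458e8 m/s, 1 eV = 1.602176634e-19 J.)
In SI units: E = 13.9 meV = 2.2270e-21 J.
The photon relation is λ = hc/E, giving λ = 8.920e-5 m.
Converting to μm: λ = 89.20 μm ≈ 89.2 μm.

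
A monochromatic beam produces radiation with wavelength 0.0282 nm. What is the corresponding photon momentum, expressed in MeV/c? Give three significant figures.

0.0440 MeV/c

In SI units: λ = 0.0282 nm = 2.82e-11 m.
Apply p = h/λ: p = 2.350e-23 kg·m/s.
Converting to MeV/c: p = 0.04397 MeV/c ≈ 0.0440 MeV/c.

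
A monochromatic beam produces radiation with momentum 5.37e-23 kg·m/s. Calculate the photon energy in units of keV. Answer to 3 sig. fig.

100 keV

Since E = pc for a photon, E = 1.610e-14 J.
Converting to keV: E = 100.5 keV ≈ 100 keV.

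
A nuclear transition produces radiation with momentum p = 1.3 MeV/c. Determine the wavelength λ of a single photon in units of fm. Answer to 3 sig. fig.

Use h = 6.62607015e-34 J·s, c = 2.99792458e8 m/s, 1 eV = 1.602176634e-19 J.
In SI units: p = 1.3 MeV/c = 6.9476e-22 kg·m/s.
Apply λ = h/p: λ = 9.537e-13 m.
Converting to fm: λ = 953.7 fm ≈ 954 fm.

954 fm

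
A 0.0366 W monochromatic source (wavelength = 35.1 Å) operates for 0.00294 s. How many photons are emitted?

Total energy: E_total = P·t = 0.0366 × 0.00294 = 1.076 × 10^-4 J.
Per-photon energy: E = 5.659 × 10^-17 J.
N = E_total / E_photon = 1.90 × 10^12.

1.90 × 10^12 photons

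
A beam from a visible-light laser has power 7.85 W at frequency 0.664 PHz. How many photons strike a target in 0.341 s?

Total energy: E_total = P·t = 7.85 × 0.341 = 2.677 J.
Per-photon energy: E = 4.400e-19 J.
N = E_total / E_photon = 6.08e18.

6.08e18 photons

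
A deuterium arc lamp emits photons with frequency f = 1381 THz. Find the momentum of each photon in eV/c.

Convert to SI: f = 1381 THz = 1.381e15 Hz.
Since p = hf/c for a photon, p = 3.052e-27 kg·m/s.
Converting to eV/c: p = 5.711 eV/c ≈ 5.71 eV/c.

5.71 eV/c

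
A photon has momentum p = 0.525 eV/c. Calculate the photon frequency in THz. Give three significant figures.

First convert: p = 0.525 eV/c = 2.8058·10^-28 kg·m/s.
The photon relation is f = pc/h, giving f = 1.269·10^14 Hz.
Converting to THz: f = 126.9 THz ≈ 127 THz.

127 THz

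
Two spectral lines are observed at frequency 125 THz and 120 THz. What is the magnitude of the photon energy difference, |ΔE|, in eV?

Using E = hf: E₁ = 8.283·10^-20 J, E₂ = 7.951·10^-20 J.
|ΔE| = |8.283·10^-20 − 7.951·10^-20| = 3.31·10^-21 J = 0.0207 eV.

0.0207 eV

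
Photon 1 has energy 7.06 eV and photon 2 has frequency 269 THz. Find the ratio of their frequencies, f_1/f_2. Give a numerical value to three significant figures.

f_1 = 1.707 × 10^15 Hz (from energy = 7.06 eV, via f = E/h).
f_2 = 2.690 × 10^14 Hz (from frequency = 269 THz, via f given directly).
Ratio = 1.707 × 10^15 / 2.690 × 10^14 = 6.35.

6.35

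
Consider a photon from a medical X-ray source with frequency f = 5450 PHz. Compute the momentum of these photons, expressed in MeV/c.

In SI units: f = 5450 PHz = 5.45 × 10^18 Hz.
For a photon p = hf/c, so p = 1.205 × 10^-23 kg·m/s.
Converting to MeV/c: p = 0.02254 MeV/c ≈ 0.0225 MeV/c.

0.0225 MeV/c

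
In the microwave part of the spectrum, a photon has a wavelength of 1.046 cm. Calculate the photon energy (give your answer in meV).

0.119 meV

First convert: λ = 1.046 cm = 0.01046 m.
The photon relation is E = hc/λ, giving E = 1.899e-23 J.
Converting to meV: E = 0.1185 meV ≈ 0.119 meV.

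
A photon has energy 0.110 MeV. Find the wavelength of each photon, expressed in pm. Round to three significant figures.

In SI units: E = 0.110 MeV = 1.7624e-14 J.
The photon relation is λ = hc/E, giving λ = 1.127e-11 m.
Converting to pm: λ = 11.27 pm ≈ 11.3 pm.

11.3 pm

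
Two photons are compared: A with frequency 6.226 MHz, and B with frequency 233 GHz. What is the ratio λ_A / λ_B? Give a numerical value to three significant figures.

3.74·10^4

λ_A = 48.15 m (from frequency = 6.226 MHz, via λ = c/f).
λ_B = 0.001287 m (from frequency = 233 GHz, via λ = c/f).
Ratio = 48.15 / 0.001287 = 3.74·10^4.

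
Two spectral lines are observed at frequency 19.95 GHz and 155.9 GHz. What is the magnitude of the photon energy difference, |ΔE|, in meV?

Using E = hf: E₁ = 1.3219e-23 J, E₂ = 1.0330e-22 J.
|ΔE| = |1.3219e-23 − 1.0330e-22| = 9.01e-23 J = 0.562 meV.

0.562 meV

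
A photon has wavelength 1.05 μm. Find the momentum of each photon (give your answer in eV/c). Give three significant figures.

Convert to SI: λ = 1.05 μm = 1.05 × 10^-6 m.
The photon relation is p = h/λ, giving p = 6.311 × 10^-28 kg·m/s.
Converting to eV/c: p = 1.181 eV/c ≈ 1.18 eV/c.

1.18 eV/c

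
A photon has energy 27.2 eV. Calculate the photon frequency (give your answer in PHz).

6.58 PHz

(h = 6.62607015e-34 J·s, 1 eV = 1.602176634e-19 J.)
Convert to SI: E = 27.2 eV = 4.3579e-18 J.
For a photon f = E/h, so f = 6.577e15 Hz.
Converting to PHz: f = 6.577 PHz ≈ 6.58 PHz.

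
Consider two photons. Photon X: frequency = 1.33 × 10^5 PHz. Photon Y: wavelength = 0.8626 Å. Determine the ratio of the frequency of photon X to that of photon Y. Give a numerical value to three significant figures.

f_X = 1.330 × 10^20 Hz (from frequency = 1.33 × 10^5 PHz, via f given directly).
f_Y = 3.475 × 10^18 Hz (from wavelength = 0.8626 Å, via f = c/λ).
Ratio = 1.330 × 10^20 / 3.475 × 10^18 = 38.3.

38.3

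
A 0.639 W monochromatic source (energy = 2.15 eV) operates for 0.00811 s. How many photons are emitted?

1.50e16 photons

Total energy: E_total = P·t = 0.639 × 0.00811 = 0.005182 J.
Per-photon energy: E = 3.445e-19 J.
N = E_total / E_photon = 1.50e16.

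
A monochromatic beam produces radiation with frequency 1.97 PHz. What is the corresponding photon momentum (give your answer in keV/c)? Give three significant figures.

8.15e-3 keV/c

First convert: f = 1.97 PHz = 1.97e15 Hz.
Since p = hf/c for a photon, p = 4.354e-27 kg·m/s.
Converting to keV/c: p = 0.008147 keV/c ≈ 8.15e-3 keV/c.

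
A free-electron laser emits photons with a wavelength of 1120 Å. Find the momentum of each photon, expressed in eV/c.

11.1 eV/c

(h = 6.62607015e-34 J·s, c = 2.99792458e8 m/s, 1 eV = 1.602176634e-19 J.)
In SI units: λ = 1120 Å = 1.12e-7 m.
Apply p = h/λ: p = 5.916e-27 kg·m/s.
Converting to eV/c: p = 11.07 eV/c ≈ 11.1 eV/c.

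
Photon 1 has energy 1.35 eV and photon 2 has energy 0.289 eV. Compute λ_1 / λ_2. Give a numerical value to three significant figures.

0.214

λ_1 = 9.184 × 10^-7 m (from energy = 1.35 eV, via λ = hc/E).
λ_2 = 4.290 × 10^-6 m (from energy = 0.289 eV, via λ = hc/E).
Ratio = 9.184 × 10^-7 / 4.290 × 10^-6 = 0.214.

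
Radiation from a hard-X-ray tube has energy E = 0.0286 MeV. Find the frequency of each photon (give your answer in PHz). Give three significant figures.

6920 PHz

In SI units: E = 0.0286 MeV = 4.5822e-15 J.
Apply f = E/h: f = 6.915e18 Hz.
Converting to PHz: f = 6915 PHz ≈ 6920 PHz.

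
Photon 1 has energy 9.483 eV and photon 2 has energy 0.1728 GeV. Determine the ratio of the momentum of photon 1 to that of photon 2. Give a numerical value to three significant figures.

p_1 = 5.068e-27 kg·m/s (from energy = 9.483 eV, via p = E/c).
p_2 = 9.235e-20 kg·m/s (from energy = 0.1728 GeV, via p = E/c).
Ratio = 5.068e-27 / 9.235e-20 = 5.49e-8.

5.49e-8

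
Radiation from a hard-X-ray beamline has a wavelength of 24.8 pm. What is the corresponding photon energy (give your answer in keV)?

50.0 keV

Use h = 6.62607015e-34 J·s, c = 2.99792458e8 m/s, 1 eV = 1.602176634e-19 J.
In SI units: λ = 24.8 pm = 2.48e-11 m.
For a photon E = hc/λ, so E = 8.010e-15 J.
Converting to keV: E = 49.99 keV ≈ 50.0 keV.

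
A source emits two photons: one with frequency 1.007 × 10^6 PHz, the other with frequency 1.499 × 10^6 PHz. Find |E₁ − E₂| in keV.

2030 keV

Using E = hf: E₁ = 6.6725 × 10^-13 J, E₂ = 9.9325 × 10^-13 J.
|ΔE| = |6.6725 × 10^-13 − 9.9325 × 10^-13| = 3.26 × 10^-13 J = 2030 keV.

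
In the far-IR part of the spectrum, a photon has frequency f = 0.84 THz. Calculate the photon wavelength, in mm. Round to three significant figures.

Convert to SI: f = 0.84 THz = 8.4e11 Hz.
The photon relation is λ = c/f, giving λ = 3.569e-4 m.
Converting to mm: λ = 0.3569 mm ≈ 0.357 mm.

0.357 mm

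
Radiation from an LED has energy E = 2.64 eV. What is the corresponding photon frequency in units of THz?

638 THz

First convert: E = 2.64 eV = 4.2297 × 10^-19 J.
For a photon f = E/h, so f = 6.383 × 10^14 Hz.
Converting to THz: f = 638.3 THz ≈ 638 THz.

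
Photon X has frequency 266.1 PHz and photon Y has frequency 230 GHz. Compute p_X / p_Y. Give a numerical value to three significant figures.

1.16 × 10^6

p_X = 5.881 × 10^-25 kg·m/s (from frequency = 266.1 PHz, via p = hf/c).
p_Y = 5.084 × 10^-31 kg·m/s (from frequency = 230 GHz, via p = hf/c).
Ratio = 5.881 × 10^-25 / 5.084 × 10^-31 = 1.16 × 10^6.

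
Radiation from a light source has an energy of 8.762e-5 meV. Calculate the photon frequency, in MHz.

First convert: E = 8.762e-5 meV = 1.4038e-26 J.
For a photon f = E/h, so f = 2.119e7 Hz.
Converting to MHz: f = 21.19 MHz ≈ 21.2 MHz.

21.2 MHz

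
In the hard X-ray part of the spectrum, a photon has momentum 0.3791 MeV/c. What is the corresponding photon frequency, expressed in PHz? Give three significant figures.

In SI units: p = 0.3791 MeV/c = 2.0260e-22 kg·m/s.
For a photon f = pc/h, so f = 9.167e19 Hz.
Converting to PHz: f = 91670 PHz ≈ 9.17e4 PHz.

9.17e4 PHz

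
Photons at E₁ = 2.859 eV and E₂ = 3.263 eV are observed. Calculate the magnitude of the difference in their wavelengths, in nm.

53.7 nm

Using λ = hc/E: λ₁ = 4.3366e-7 m, λ₂ = 3.7997e-7 m.
|Δλ| = |4.3366e-7 − 3.7997e-7| = 5.37e-8 m = 53.7 nm.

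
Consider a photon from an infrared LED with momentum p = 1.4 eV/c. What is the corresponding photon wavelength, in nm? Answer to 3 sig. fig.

886 nm

In SI units: p = 1.4 eV/c = 7.4820e-28 kg·m/s.
For a photon λ = h/p, so λ = 8.856e-7 m.
Converting to nm: λ = 885.6 nm ≈ 886 nm.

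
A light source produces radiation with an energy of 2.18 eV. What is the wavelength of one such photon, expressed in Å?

First convert: E = 2.18 eV = 3.4927e-19 J.
Since λ = hc/E for a photon, λ = 5.687e-7 m.
Converting to Å: λ = 5687 Å ≈ 5690 Å.

5690 Å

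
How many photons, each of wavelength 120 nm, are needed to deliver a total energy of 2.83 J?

1.71·10^18 photons

Per-photon energy: E = 1.655·10^-18 J (from wavelength = 120 nm).
N = E_total / E_photon = 2.83 J / 1.655·10^-18 J = 1.71·10^18.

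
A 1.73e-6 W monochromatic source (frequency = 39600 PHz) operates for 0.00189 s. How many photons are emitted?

Total energy: E_total = P·t = 1.73e-6 × 0.00189 = 3.270e-9 J.
Per-photon energy: E = 2.624e-14 J.
N = E_total / E_photon = 1.25e5.

1.25e5 photons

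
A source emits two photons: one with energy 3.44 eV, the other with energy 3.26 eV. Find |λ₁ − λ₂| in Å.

Using λ = hc/E: λ₁ = 3.604e-7 m, λ₂ = 3.803e-7 m.
|Δλ| = |3.604e-7 − 3.803e-7| = 1.99e-8 m = 199 Å.

199 Å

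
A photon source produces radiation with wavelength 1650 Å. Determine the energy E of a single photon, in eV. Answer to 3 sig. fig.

7.51 eV

Convert to SI: λ = 1650 Å = 1.650e-7 m.
Apply E = hc/λ: E = 1.204e-18 J.
Converting to eV: E = 7.514 eV ≈ 7.51 eV.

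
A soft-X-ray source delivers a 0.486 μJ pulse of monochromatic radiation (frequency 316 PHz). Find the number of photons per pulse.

Per-photon energy: E = 2.094e-16 J (from frequency = 316 PHz).
N = E_total / E_photon = 4.86e-7 J / 2.094e-16 J = 2.32e9.

2.32e9 photons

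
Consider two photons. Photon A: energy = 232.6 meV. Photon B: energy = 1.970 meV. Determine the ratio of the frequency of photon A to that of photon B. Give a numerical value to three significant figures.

f_A = 5.624e13 Hz (from energy = 232.6 meV, via f = E/h).
f_B = 4.763e11 Hz (from energy = 1.970 meV, via f = E/h).
Ratio = 5.624e13 / 4.763e11 = 118.

118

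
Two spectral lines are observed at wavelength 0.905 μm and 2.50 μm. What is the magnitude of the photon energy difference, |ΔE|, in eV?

0.874 eV

Using E = hc/λ: E₁ = 2.195e-19 J, E₂ = 7.946e-20 J.
|ΔE| = |2.195e-19 − 7.946e-20| = 1.40e-19 J = 0.874 eV.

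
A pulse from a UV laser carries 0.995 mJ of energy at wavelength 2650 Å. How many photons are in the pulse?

1.33·10^15 photons

Per-photon energy: E = 7.496·10^-19 J (from wavelength = 2650 Å).
N = E_total / E_photon = 9.95·10^-4 J / 7.496·10^-19 J = 1.33·10^15.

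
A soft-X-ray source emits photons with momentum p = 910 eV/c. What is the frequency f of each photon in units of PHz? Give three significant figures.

Use h = 6.62607015e-34 J·s, c = 2.99792458e8 m/s, 1 eV = 1.602176634e-19 J.
First convert: p = 910 eV/c = 4.8633e-25 kg·m/s.
Apply f = pc/h: f = 2.200e17 Hz.
Converting to PHz: f = 220.0 PHz ≈ 220 PHz.

220 PHz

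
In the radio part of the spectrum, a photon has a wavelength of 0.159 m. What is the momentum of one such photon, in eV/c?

7.80e-6 eV/c

(h = 6.62607015e-34 J·s, c = 2.99792458e8 m/s, 1 eV = 1.602176634e-19 J.)
Since p = h/λ for a photon, p = 4.167e-33 kg·m/s.
Converting to eV/c: p = 7.798e-6 eV/c ≈ 7.80e-6 eV/c.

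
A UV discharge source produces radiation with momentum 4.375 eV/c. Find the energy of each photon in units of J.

7.01 × 10^-19 J

Convert to SI: p = 4.375 eV/c = 2.3381 × 10^-27 kg·m/s.
The photon relation is E = pc, giving E = 7.010 × 10^-19 J.
So E ≈ 7.01 × 10^-19 J.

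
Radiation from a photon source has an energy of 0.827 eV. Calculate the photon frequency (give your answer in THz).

Take h = 6.62607015 × 10^-34 J·s, 1 eV = 1.602176634 × 10^-19 J.
First convert: E = 0.827 eV = 1.3250 × 10^-19 J.
Since f = E/h for a photon, f = 2.000 × 10^14 Hz.
Converting to THz: f = 200.0 THz ≈ 200 THz.

200 THz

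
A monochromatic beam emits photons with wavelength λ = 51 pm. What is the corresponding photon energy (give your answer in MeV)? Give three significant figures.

0.0243 MeV

Use h = 6.62607015·10^-34 J·s, c = 2.99792458·10^8 m/s, 1 eV = 1.602176634·10^-19 J.
First convert: λ = 51 pm = 5.1·10^-11 m.
The photon relation is E = hc/λ, giving E = 3.895·10^-15 J.
Converting to MeV: E = 0.02431 MeV ≈ 0.0243 MeV.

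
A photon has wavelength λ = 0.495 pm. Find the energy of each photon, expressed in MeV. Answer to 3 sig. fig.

Take h = 6.62607015·10^-34 J·s, c = 2.99792458·10^8 m/s, 1 eV = 1.602176634·10^-19 J.
Convert to SI: λ = 0.495 pm = 4.95·10^-13 m.
Since E = hc/λ for a photon, E = 4.013·10^-13 J.
Converting to MeV: E = 2.505 MeV ≈ 2.50 MeV.

2.50 MeV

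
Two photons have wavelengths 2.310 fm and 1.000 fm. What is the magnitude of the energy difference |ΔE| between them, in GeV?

Using E = hc/λ: E₁ = 8.5993 × 10^-11 J, E₂ = 1.9864 × 10^-10 J.
|ΔE| = |8.5993 × 10^-11 − 1.9864 × 10^-10| = 1.13 × 10^-10 J = 0.703 GeV.

0.703 GeV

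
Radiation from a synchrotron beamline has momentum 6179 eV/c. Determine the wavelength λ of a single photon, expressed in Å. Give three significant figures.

2.01 Å

Convert to SI: p = 6179 eV/c = 3.3022e-24 kg·m/s.
Since λ = h/p for a photon, λ = 2.007e-10 m.
Converting to Å: λ = 2.007 Å ≈ 2.01 Å.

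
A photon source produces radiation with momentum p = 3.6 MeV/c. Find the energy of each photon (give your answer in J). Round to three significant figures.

Use c = 2.99792458 × 10^8 m/s, 1 eV = 1.602176634 × 10^-19 J.
First convert: p = 3.6 MeV/c = 1.9239 × 10^-21 kg·m/s.
Apply E = pc: E = 5.768 × 10^-13 J.
So E ≈ 5.77 × 10^-13 J.

5.77 × 10^-13 J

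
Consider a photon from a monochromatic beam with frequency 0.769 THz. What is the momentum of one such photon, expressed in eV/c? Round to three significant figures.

3.18e-3 eV/c

First convert: f = 0.769 THz = 7.69e11 Hz.
The photon relation is p = hf/c, giving p = 1.700e-30 kg·m/s.
Converting to eV/c: p = 0.003180 eV/c ≈ 3.18e-3 eV/c.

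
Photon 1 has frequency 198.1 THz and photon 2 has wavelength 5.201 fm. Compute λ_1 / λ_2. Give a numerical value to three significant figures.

2.91e8

λ_1 = 1.513e-6 m (from frequency = 198.1 THz, via λ = c/f).
λ_2 = 5.201e-15 m (from wavelength = 5.201 fm, via λ given directly).
Ratio = 1.513e-6 / 5.201e-15 = 2.91e8.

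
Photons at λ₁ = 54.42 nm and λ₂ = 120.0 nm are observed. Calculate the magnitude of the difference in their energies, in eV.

12.5 eV

Using E = hc/λ: E₁ = 3.6502e-18 J, E₂ = 1.6554e-18 J.
|ΔE| = |3.6502e-18 − 1.6554e-18| = 1.99e-18 J = 12.5 eV.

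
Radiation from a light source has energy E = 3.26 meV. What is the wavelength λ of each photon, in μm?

In SI units: E = 3.26 meV = 5.2231e-22 J.
The photon relation is λ = hc/E, giving λ = 3.803e-4 m.
Converting to μm: λ = 380.3 μm ≈ 380 μm.

380 μm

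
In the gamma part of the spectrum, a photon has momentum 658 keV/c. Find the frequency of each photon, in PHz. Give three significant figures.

In SI units: p = 658 keV/c = 3.5165e-22 kg·m/s.
For a photon f = pc/h, so f = 1.591e20 Hz.
Converting to PHz: f = 159100 PHz ≈ 1.59e5 PHz.

1.59e5 PHz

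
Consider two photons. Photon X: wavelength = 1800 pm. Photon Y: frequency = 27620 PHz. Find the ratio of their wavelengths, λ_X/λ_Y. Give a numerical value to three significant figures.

166

λ_X = 1.800e-9 m (from wavelength = 1800 pm, via λ given directly).
λ_Y = 1.085e-11 m (from frequency = 27620 PHz, via λ = c/f).
Ratio = 1.800e-9 / 1.085e-11 = 166.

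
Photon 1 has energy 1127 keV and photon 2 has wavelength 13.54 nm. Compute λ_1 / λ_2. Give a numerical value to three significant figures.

8.13 × 10^-5

λ_1 = 1.100 × 10^-12 m (from energy = 1127 keV, via λ = hc/E).
λ_2 = 1.354 × 10^-8 m (from wavelength = 13.54 nm, via λ given directly).
Ratio = 1.100 × 10^-12 / 1.354 × 10^-8 = 8.13 × 10^-5.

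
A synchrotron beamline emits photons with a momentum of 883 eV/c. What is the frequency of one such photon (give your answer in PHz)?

Use h = 6.62607015e-34 J·s, c = 2.99792458e8 m/s, 1 eV = 1.602176634e-19 J.
In SI units: p = 883 eV/c = 4.7190e-25 kg·m/s.
For a photon f = pc/h, so f = 2.135e17 Hz.
Converting to PHz: f = 213.5 PHz ≈ 214 PHz.

214 PHz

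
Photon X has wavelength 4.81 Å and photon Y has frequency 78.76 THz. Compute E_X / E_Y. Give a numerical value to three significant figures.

7910

E_X = 4.130e-16 J (from wavelength = 4.81 Å, via E = hc/λ).
E_Y = 5.219e-20 J (from frequency = 78.76 THz, via E = hf).
Ratio = 4.130e-16 / 5.219e-20 = 7910.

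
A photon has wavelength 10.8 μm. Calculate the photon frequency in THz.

27.8 THz

Convert to SI: λ = 10.8 μm = 1.08e-5 m.
Apply f = c/λ: f = 2.776e13 Hz.
Converting to THz: f = 27.76 THz ≈ 27.8 THz.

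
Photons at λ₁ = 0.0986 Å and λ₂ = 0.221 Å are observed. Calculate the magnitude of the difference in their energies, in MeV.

Using E = hc/λ: E₁ = 2.015e-14 J, E₂ = 8.988e-15 J.
|ΔE| = |2.015e-14 − 8.988e-15| = 1.12e-14 J = 0.0696 MeV.

0.0696 MeV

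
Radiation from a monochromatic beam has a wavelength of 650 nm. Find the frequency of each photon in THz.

461 THz

In SI units: λ = 650 nm = 6.50 × 10^-7 m.
Since f = c/λ for a photon, f = 4.612 × 10^14 Hz.
Converting to THz: f = 461.2 THz ≈ 461 THz.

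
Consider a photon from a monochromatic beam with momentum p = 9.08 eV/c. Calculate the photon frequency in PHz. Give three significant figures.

Use h = 6.62607015 × 10^-34 J·s, c = 2.99792458 × 10^8 m/s, 1 eV = 1.602176634 × 10^-19 J.
Convert to SI: p = 9.08 eV/c = 4.8526 × 10^-27 kg·m/s.
Apply f = pc/h: f = 2.196 × 10^15 Hz.
Converting to PHz: f = 2.196 PHz ≈ 2.20 PHz.

2.20 PHz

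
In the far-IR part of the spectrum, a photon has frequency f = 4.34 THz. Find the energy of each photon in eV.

0.0179 eV

(h = 6.62607015·10^-34 J·s, 1 eV = 1.602176634·10^-19 J.)
In SI units: f = 4.34 THz = 4.34·10^12 Hz.
The photon relation is E = hf, giving E = 2.876·10^-21 J.
Converting to eV: E = 0.01795 eV ≈ 0.0179 eV.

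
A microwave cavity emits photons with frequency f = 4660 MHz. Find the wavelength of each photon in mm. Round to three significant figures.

In SI units: f = 4660 MHz = 4.66e9 Hz.
Apply λ = c/f: λ = 0.06433 m.
Converting to mm: λ = 64.33 mm ≈ 64.3 mm.

64.3 mm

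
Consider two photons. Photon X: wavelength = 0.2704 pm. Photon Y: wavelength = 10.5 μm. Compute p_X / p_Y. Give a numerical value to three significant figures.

p_X = 2.450·10^-21 kg·m/s (from wavelength = 0.2704 pm, via p = h/λ).
p_Y = 6.311·10^-29 kg·m/s (from wavelength = 10.5 μm, via p = h/λ).
Ratio = 2.450·10^-21 / 6.311·10^-29 = 3.88·10^7.

3.88·10^7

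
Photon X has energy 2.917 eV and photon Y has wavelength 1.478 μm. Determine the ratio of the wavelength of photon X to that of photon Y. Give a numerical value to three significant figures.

0.288

λ_X = 4.250 × 10^-7 m (from energy = 2.917 eV, via λ = hc/E).
λ_Y = 1.478 × 10^-6 m (from wavelength = 1.478 μm, via λ given directly).
Ratio = 4.250 × 10^-7 / 1.478 × 10^-6 = 0.288.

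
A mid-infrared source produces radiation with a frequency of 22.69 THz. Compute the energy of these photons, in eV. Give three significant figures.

0.0938 eV

(h = 6.62607015 × 10^-34 J·s, 1 eV = 1.602176634 × 10^-19 J.)
In SI units: f = 22.69 THz = 2.269 × 10^13 Hz.
Apply E = hf: E = 1.503 × 10^-20 J.
Converting to eV: E = 0.09384 eV ≈ 0.0938 eV.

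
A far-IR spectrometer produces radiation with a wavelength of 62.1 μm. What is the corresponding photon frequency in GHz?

4830 GHz

First convert: λ = 62.1 μm = 6.21e-5 m.
Since f = c/λ for a photon, f = 4.828e12 Hz.
Converting to GHz: f = 4828 GHz ≈ 4830 GHz.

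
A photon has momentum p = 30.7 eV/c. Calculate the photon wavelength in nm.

40.4 nm

First convert: p = 30.7 eV/c = 1.6407 × 10^-26 kg·m/s.
Apply λ = h/p: λ = 4.039 × 10^-8 m.
Converting to nm: λ = 40.39 nm ≈ 40.4 nm.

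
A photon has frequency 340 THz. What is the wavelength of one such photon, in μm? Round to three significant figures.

Convert to SI: f = 340 THz = 3.4 × 10^14 Hz.
For a photon λ = c/f, so λ = 8.817 × 10^-7 m.
Converting to μm: λ = 0.8817 μm ≈ 0.882 μm.

0.882 μm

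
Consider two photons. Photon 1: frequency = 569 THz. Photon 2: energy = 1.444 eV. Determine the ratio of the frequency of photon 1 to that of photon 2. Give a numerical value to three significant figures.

f_1 = 5.690e14 Hz (from frequency = 569 THz, via f given directly).
f_2 = 3.492e14 Hz (from energy = 1.444 eV, via f = E/h).
Ratio = 5.690e14 / 3.492e14 = 1.63.

1.63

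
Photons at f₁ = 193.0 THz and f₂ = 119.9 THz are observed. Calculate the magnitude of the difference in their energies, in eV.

Using E = hf: E₁ = 1.2788·10^-19 J, E₂ = 7.9447·10^-20 J.
|ΔE| = |1.2788·10^-19 − 7.9447·10^-20| = 4.84·10^-20 J = 0.302 eV.

0.302 eV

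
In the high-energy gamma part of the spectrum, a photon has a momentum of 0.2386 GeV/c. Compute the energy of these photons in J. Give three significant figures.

3.82e-11 J

In SI units: p = 0.2386 GeV/c = 1.2751e-19 kg·m/s.
For a photon E = pc, so E = 3.823e-11 J.
So E ≈ 3.82e-11 J.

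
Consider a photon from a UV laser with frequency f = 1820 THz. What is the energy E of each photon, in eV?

7.53 eV

First convert: f = 1820 THz = 1.82 × 10^15 Hz.
Since E = hf for a photon, E = 1.206 × 10^-18 J.
Converting to eV: E = 7.527 eV ≈ 7.53 eV.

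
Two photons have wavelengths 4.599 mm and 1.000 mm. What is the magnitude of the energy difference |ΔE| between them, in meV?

Using E = hc/λ: E₁ = 4.3193e-23 J, E₂ = 1.9864e-22 J.
|ΔE| = |4.3193e-23 − 1.9864e-22| = 1.55e-22 J = 0.970 meV.

0.970 meV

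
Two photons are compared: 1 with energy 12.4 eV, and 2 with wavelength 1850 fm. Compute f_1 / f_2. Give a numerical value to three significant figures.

f_1 = 2.998e15 Hz (from energy = 12.4 eV, via f = E/h).
f_2 = 1.620e20 Hz (from wavelength = 1850 fm, via f = c/λ).
Ratio = 2.998e15 / 1.620e20 = 1.85e-5.

1.85e-5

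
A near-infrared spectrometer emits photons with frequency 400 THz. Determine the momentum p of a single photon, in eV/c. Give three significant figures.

1.65 eV/c

(h = 6.62607015 × 10^-34 J·s, c = 2.99792458 × 10^8 m/s, 1 eV = 1.602176634 × 10^-19 J.)
In SI units: f = 400 THz = 4.0 × 10^14 Hz.
For a photon p = hf/c, so p = 8.841 × 10^-28 kg·m/s.
Converting to eV/c: p = 1.654 eV/c ≈ 1.65 eV/c.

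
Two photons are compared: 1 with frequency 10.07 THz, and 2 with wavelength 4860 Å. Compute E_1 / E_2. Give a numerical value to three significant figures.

E_1 = 6.672e-21 J (from frequency = 10.07 THz, via E = hf).
E_2 = 4.087e-19 J (from wavelength = 4860 Å, via E = hc/λ).
Ratio = 6.672e-21 / 4.087e-19 = 0.0163.

0.0163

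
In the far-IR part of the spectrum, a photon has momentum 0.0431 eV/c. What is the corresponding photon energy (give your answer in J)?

Use c = 2.99792458 × 10^8 m/s, 1 eV = 1.602176634 × 10^-19 J.
First convert: p = 0.0431 eV/c = 2.3034 × 10^-29 kg·m/s.
Since E = pc for a photon, E = 6.905 × 10^-21 J.
So E ≈ 6.91 × 10^-21 J.

6.91 × 10^-21 J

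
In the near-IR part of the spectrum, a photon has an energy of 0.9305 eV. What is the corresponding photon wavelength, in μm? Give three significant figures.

1.33 μm

Take h = 6.62607015 × 10^-34 J·s, c = 2.99792458 × 10^8 m/s, 1 eV = 1.602176634 × 10^-19 J.
In SI units: E = 0.9305 eV = 1.4908 × 10^-19 J.
The photon relation is λ = hc/E, giving λ = 1.332 × 10^-6 m.
Converting to μm: λ = 1.332 μm ≈ 1.33 μm.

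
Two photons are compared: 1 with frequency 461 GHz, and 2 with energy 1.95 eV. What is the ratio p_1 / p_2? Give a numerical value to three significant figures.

p_1 = 1.019 × 10^-30 kg·m/s (from frequency = 461 GHz, via p = hf/c).
p_2 = 1.042 × 10^-27 kg·m/s (from energy = 1.95 eV, via p = E/c).
Ratio = 1.019 × 10^-30 / 1.042 × 10^-27 = 9.78 × 10^-4.

9.78 × 10^-4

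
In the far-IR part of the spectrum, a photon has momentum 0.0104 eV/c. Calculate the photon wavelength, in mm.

(h = 6.62607015e-34 J·s, c = 2.99792458e8 m/s, 1 eV = 1.602176634e-19 J.)
First convert: p = 0.0104 eV/c = 5.5581e-30 kg·m/s.
Apply λ = h/p: λ = 1.192e-4 m.
Converting to mm: λ = 0.1192 mm ≈ 0.119 mm.

0.119 mm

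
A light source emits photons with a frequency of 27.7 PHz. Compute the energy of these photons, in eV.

(h = 6.62607015e-34 J·s, 1 eV = 1.602176634e-19 J.)
In SI units: f = 27.7 PHz = 2.77e16 Hz.
The photon relation is E = hf, giving E = 1.835e-17 J.
Converting to eV: E = 114.6 eV ≈ 115 eV.

115 eV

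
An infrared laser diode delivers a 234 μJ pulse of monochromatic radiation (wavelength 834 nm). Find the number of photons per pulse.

9.82e14 photons

Per-photon energy: E = 2.382e-19 J (from wavelength = 834 nm).
N = E_total / E_photon = 2.34e-4 J / 2.382e-19 J = 9.82e14.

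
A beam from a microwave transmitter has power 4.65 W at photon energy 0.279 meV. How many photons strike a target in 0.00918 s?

9.55e20 photons

Total energy: E_total = P·t = 4.65 × 0.00918 = 0.04269 J.
Per-photon energy: E = 4.470e-23 J.
N = E_total / E_photon = 9.55e20.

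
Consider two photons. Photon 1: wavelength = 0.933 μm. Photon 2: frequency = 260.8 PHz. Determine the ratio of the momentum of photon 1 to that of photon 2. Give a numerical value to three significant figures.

1.23e-3

p_1 = 7.102e-28 kg·m/s (from wavelength = 0.933 μm, via p = h/λ).
p_2 = 5.764e-25 kg·m/s (from frequency = 260.8 PHz, via p = hf/c).
Ratio = 7.102e-28 / 5.764e-25 = 1.23e-3.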